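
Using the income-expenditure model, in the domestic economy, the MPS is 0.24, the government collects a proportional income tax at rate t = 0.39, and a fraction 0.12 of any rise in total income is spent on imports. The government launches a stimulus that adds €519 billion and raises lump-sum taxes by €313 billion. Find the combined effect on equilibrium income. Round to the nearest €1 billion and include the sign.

+€428 billion

MPC = 1 − MPS = 1 − 0.24 = 0.76.
Expenditure multiplier = 1/(1 − c(1−t) + m) = 1/(1 − 0.76×0.61 + 0.12) = 1/0.6564 ≈ 1.523.
ΔG contributes k·ΔG = (+€519 billion) / 0.6564 ≈ +€790.7 billion.
ΔT of +€313 billion changes first-round spending by −c·ΔT = −€237.88 billion, contributing k·(−c·ΔT) = (−€237.88 billion) / 0.6564 ≈ −€362.4 billion.
Net ΔY = k(ΔG − c·ΔT) = (+€281.12 billion) / 0.6564 ≈ +€428 billion.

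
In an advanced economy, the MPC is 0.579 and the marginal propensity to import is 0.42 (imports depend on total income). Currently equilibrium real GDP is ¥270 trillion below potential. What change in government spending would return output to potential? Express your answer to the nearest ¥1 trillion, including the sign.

+¥227 trillion

Spending multiplier = 1/(1 − c + m) = 1/(1 − 0.579 + 0.42) = 1/0.841 ≈ 1.189.
Need ΔY = +¥270 trillion, so ΔG = ΔY/k = (+¥270 trillion) × 0.841 ≈ +¥227 trillion.
The government should increase government spending by ¥227 trillion.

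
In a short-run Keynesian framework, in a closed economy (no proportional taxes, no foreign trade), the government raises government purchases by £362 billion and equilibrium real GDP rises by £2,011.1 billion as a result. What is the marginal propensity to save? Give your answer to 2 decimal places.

Implied spending multiplier k = ΔY/ΔG = 2,011.1/362 ≈ 5.5555.
Since k = 1/(1 − MPC), MPC = 1 − 1/k = 1 − ΔG/ΔY = 1 − 362/2,011.1 ≈ 0.82.
MPS = 1 − MPC = 0.18.

0.18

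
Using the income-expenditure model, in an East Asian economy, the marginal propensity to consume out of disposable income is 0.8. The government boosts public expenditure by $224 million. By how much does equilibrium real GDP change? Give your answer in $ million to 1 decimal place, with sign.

Government-spending multiplier = 1/(1 − MPC) = 1/(1 − 0.8) = 1/0.2 = 5.
ΔY = k × ΔG = (+$224 million) / 0.2 = +$1,120 million.

+$1,120.0 million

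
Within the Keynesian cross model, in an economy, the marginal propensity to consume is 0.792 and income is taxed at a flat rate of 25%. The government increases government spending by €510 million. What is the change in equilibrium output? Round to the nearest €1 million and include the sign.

+€1,256 million

Spending multiplier = 1/(1 − c(1−t)) = 1/(1 − 0.792×0.75) = 1/0.406 ≈ 2.463.
ΔY = k × ΔG = (+€510 million) / 0.406 ≈ +€1,256 million.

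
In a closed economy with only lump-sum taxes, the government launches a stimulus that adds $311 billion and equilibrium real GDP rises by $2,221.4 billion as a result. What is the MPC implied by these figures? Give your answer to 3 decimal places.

Implied spending multiplier k = ΔY/ΔG = 2,221.4/311 ≈ 7.1428.
Since k = 1/(1 − MPC), MPC = 1 − 1/k = 1 − ΔG/ΔY = 1 − 311/2,221.4 ≈ 0.860.

0.860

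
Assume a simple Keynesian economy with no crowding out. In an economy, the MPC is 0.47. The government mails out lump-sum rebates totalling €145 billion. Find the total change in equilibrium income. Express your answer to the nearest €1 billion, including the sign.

A lump-sum tax change of −€145 billion shifts disposable income by +€145 billion; first-round consumption changes by −c × ΔT = −0.47 × (−€145 billion) = +€68.15 billion.
Expenditure multiplier = 1/(1 − MPC) = 1/(1 − 0.47) = 1/0.53 ≈ 1.887.
The tax multiplier is −c × k ≈ −0.887, so ΔY = k × (−c·ΔT) = (+€68.15 billion) / 0.53 ≈ +€129 billion.

+€129 billion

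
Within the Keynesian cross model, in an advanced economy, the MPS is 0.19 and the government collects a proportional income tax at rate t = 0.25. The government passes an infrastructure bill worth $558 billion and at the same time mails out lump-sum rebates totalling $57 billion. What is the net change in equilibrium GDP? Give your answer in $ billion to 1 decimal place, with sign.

MPC = 1 − MPS = 1 − 0.19 = 0.81.
Expenditure multiplier = 1/(1 − c(1−t)) = 1/(1 − 0.81×0.75) = 1/0.3925 ≈ 2.548.
ΔG contributes k·ΔG = (+$558 billion) / 0.3925 ≈ +$1,421.7 billion.
ΔT of −$57 billion changes first-round spending by −c·ΔT = +$46.17 billion, contributing k·(−c·ΔT) = (+$46.17 billion) / 0.3925 ≈ +$117.6 billion.
Net ΔY = k(ΔG − c·ΔT) = (+$604.17 billion) / 0.3925 ≈ +$1,539.3 billion.

+$1,539.3 billion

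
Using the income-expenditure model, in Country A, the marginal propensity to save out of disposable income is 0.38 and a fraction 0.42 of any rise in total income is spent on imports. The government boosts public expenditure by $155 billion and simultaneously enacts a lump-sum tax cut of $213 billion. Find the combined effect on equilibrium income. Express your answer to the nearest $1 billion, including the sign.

+$359 billion

MPC = 1 − MPS = 1 − 0.38 = 0.62.
Expenditure multiplier = 1/(1 − c + m) = 1/(1 − 0.62 + 0.42) = 1/0.8 = 1.25.
ΔG contributes k·ΔG = (+$155 billion) / 0.8 ≈ +$193.8 billion.
ΔT of −$213 billion changes first-round spending by −c·ΔT = +$132.06 billion, contributing k·(−c·ΔT) = (+$132.06 billion) / 0.8 ≈ +$165.1 billion.
Net ΔY = k(ΔG − c·ΔT) = (+$287.06 billion) / 0.8 ≈ +$359 billion.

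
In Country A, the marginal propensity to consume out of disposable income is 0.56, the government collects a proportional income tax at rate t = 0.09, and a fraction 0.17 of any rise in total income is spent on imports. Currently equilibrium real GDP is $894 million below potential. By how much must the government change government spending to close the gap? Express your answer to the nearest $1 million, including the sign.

+$590 million

Spending multiplier = 1/(1 − c(1−t) + m) = 1/(1 − 0.56×0.91 + 0.17) = 1/0.6604 ≈ 1.514.
Need ΔY = +$894 million, so ΔG = ΔY/k = (+$894 million) × 0.6604 ≈ +$590 million.
The government should increase government spending by $590 million.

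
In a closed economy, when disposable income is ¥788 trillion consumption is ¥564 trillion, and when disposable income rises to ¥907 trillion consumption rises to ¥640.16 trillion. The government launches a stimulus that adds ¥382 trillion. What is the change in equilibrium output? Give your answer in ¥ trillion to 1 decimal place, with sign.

+¥1,061.1 trillion

MPC = ΔC/ΔYd = (640.16 − 564)/(907 − 788) = 76.16/119 = 0.64.
Spending multiplier = 1/(1 − MPC) = 1/(1 − 0.64) = 1/0.36 ≈ 2.778.
ΔY = k × ΔG = (+¥382 trillion) / 0.36 ≈ +¥1,061.1 trillion.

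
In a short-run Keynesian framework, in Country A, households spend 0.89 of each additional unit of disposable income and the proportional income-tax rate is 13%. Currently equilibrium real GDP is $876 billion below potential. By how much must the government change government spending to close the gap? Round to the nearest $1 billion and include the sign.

+$198 billion

Spending multiplier = 1/(1 − c(1−t)) = 1/(1 − 0.89×0.87) = 1/0.2257 ≈ 4.431.
Need ΔY = +$876 billion, so ΔG = ΔY/k = (+$876 billion) × 0.2257 ≈ +$198 billion.
The government should increase government spending by $198 billion.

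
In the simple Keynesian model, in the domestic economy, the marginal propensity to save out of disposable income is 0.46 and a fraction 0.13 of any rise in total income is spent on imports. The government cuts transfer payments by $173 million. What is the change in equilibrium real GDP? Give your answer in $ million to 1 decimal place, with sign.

−$158.3 million

MPC = 1 − MPS = 1 − 0.46 = 0.54.
The transfer change shifts disposable income by −$173 million, so first-round consumption changes by c·ΔTR = 0.54 × (−$173 million) = −$93.42 million.
Expenditure multiplier = 1/(1 − c + m) = 1/(1 − 0.54 + 0.13) = 1/0.59 ≈ 1.695.
The transfer multiplier is c × k ≈ 0.915, so ΔY = k × (c·ΔTR) = (−$93.42 million) / 0.59 ≈ −$158.3 million.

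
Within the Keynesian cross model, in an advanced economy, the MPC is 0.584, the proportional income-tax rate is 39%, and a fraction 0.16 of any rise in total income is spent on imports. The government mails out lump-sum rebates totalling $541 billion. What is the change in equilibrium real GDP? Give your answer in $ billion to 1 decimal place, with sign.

+$393.1 billion

A lump-sum tax change of −$541 billion shifts disposable income by +$541 billion; first-round consumption changes by −c × ΔT = −0.584 × (−$541 billion) = +$315.944 billion.
Expenditure multiplier = 1/(1 − c(1−t) + m) = 1/(1 − 0.584×0.61 + 0.16) = 1/0.80376 ≈ 1.244.
The tax multiplier is −c × k ≈ −0.727, so ΔY = k × (−c·ΔT) = (+$315.944 billion) / 0.80376 ≈ +$393.1 billion.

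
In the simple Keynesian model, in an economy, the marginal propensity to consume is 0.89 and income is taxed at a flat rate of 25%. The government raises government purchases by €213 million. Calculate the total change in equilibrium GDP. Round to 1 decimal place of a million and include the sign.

+€640.6 million

Government-spending multiplier = 1/(1 − c(1−t)) = 1/(1 − 0.89×0.75) = 1/0.3325 ≈ 3.008.
ΔY = k × ΔG = (+€213 million) / 0.3325 ≈ +€640.6 million.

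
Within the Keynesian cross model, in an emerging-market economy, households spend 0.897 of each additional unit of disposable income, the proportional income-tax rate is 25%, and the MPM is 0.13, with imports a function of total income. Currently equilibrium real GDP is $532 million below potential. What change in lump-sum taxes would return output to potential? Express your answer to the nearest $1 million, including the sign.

−$271 million

Spending multiplier = 1/(1 − c(1−t) + m) = 1/(1 − 0.897×0.75 + 0.13) = 1/0.45725 ≈ 2.187.
Tax multiplier = −c·k = −0.897/0.45725 ≈ −1.962. Need ΔY = +$532 million, so ΔT = ΔY/(−c·k) = −(+$532 million) × 0.45725 / 0.897 ≈ −$271 million.
The government should cut lump-sum taxes by $271 million.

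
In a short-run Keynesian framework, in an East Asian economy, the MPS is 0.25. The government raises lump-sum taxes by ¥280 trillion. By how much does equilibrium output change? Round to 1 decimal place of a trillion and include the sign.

−¥840.0 trillion

MPC = 1 − MPS = 1 − 0.25 = 0.75.
A lump-sum tax change of +¥280 trillion shifts disposable income by −¥280 trillion; first-round consumption changes by −c × ΔT = −0.75 × (+¥280 trillion) = −¥210 trillion.
Expenditure multiplier = 1/(1 − MPC) = 1/(1 − 0.75) = 1/0.25 = 4.
The tax multiplier is −c × k = −3, so ΔY = k × (−c·ΔT) = (−¥210 trillion) / 0.25 = −¥840 trillion.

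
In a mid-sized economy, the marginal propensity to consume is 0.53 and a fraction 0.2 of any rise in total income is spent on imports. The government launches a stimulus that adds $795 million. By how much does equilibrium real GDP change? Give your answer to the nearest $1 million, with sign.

+$1,187 million

Spending multiplier = 1/(1 − c + m) = 1/(1 − 0.53 + 0.2) = 1/0.67 ≈ 1.493.
ΔY = k × ΔG = (+$795 million) / 0.67 ≈ +$1,187 million.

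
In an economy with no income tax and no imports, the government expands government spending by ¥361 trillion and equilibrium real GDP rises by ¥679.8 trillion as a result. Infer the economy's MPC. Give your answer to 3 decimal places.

Implied spending multiplier k = ΔY/ΔG = 679.8/361 ≈ 1.8831.
Since k = 1/(1 − MPC), MPC = 1 − 1/k = 1 − ΔG/ΔY = 1 − 361/679.8 ≈ 0.469.

0.469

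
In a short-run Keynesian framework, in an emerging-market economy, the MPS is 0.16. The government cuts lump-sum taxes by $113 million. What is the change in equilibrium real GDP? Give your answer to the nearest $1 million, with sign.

MPC = 1 − MPS = 1 − 0.16 = 0.84.
A lump-sum tax change of −$113 million shifts disposable income by +$113 million; first-round consumption changes by −c × ΔT = −0.84 × (−$113 million) = +$94.92 million.
Expenditure multiplier = 1/(1 − MPC) = 1/(1 − 0.84) = 1/0.16 = 6.25.
The tax multiplier is −c × k = −5.25, so ΔY = k × (−c·ΔT) = (+$94.92 million) / 0.16 ≈ +$593 million.

+$593 million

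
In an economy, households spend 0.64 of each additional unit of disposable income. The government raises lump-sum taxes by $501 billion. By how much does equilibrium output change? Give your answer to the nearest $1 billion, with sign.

−$891 billion

A lump-sum tax change of +$501 billion shifts disposable income by −$501 billion; first-round consumption changes by −c × ΔT = −0.64 × (+$501 billion) = −$320.64 billion.
Expenditure multiplier = 1/(1 − MPC) = 1/(1 − 0.64) = 1/0.36 ≈ 2.778.
The tax multiplier is −c × k ≈ −1.778, so ΔY = k × (−c·ΔT) = (−$320.64 billion) / 0.36 ≈ −$891 billion.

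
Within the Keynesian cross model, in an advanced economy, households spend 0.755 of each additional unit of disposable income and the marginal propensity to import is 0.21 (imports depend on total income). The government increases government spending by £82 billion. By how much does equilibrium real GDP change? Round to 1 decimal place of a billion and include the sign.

Spending multiplier = 1/(1 − c + m) = 1/(1 − 0.755 + 0.21) = 1/0.455 ≈ 2.198.
ΔY = k × ΔG = (+£82 billion) / 0.455 ≈ +£180.2 billion.

+£180.2 billion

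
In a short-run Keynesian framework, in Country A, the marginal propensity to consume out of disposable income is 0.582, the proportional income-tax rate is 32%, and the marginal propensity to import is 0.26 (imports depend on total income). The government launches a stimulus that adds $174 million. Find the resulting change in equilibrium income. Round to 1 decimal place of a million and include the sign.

+$201.3 million

Spending multiplier = 1/(1 − c(1−t) + m) = 1/(1 − 0.582×0.68 + 0.26) = 1/0.86424 ≈ 1.157.
ΔY = k × ΔG = (+$174 million) / 0.86424 ≈ +$201.3 million.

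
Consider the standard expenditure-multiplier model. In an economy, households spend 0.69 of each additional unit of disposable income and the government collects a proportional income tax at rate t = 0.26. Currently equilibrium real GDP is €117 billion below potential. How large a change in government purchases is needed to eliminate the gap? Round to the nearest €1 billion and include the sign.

+€57 billion

Spending multiplier = 1/(1 − c(1−t)) = 1/(1 − 0.69×0.74) = 1/0.4894 ≈ 2.043.
Need ΔY = +€117 billion, so ΔG = ΔY/k = (+€117 billion) × 0.4894 ≈ +€57 billion.
The government should increase government purchases by €57 billion.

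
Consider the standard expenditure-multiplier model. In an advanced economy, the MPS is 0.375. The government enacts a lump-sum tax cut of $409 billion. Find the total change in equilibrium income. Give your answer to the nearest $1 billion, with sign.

+$682 billion

MPC = 1 − MPS = 1 − 0.375 = 0.625.
A lump-sum tax change of −$409 billion shifts disposable income by +$409 billion; first-round consumption changes by −c × ΔT = −0.625 × (−$409 billion) = +$255.625 billion.
Expenditure multiplier = 1/(1 − MPC) = 1/(1 − 0.625) = 1/0.375 ≈ 2.667.
The tax multiplier is −c × k ≈ −1.667, so ΔY = k × (−c·ΔT) = (+$255.625 billion) / 0.375 ≈ +$682 billion.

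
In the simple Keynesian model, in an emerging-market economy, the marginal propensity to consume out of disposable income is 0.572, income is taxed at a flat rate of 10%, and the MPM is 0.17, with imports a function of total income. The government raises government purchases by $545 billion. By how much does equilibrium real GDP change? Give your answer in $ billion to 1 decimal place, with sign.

+$831.8 billion

Spending multiplier = 1/(1 − c(1−t) + m) = 1/(1 − 0.572×0.9 + 0.17) = 1/0.6552 ≈ 1.526.
ΔY = k × ΔG = (+$545 billion) / 0.6552 ≈ +$831.8 billion.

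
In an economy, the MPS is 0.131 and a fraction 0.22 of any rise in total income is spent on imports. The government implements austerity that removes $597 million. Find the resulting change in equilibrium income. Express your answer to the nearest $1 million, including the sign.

MPC = 1 − MPS = 1 − 0.131 = 0.869.
Spending multiplier = 1/(1 − c + m) = 1/(1 − 0.869 + 0.22) = 1/0.351 ≈ 2.849.
ΔY = k × ΔG = (−$597 million) / 0.351 ≈ −$1,701 million.

−$1,701 million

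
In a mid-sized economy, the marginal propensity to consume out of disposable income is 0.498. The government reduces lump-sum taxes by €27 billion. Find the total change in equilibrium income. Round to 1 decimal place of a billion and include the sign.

A lump-sum tax change of −€27 billion shifts disposable income by +€27 billion; first-round consumption changes by −c × ΔT = −0.498 × (−€27 billion) = +€13.446 billion.
Expenditure multiplier = 1/(1 − MPC) = 1/(1 − 0.498) = 1/0.502 ≈ 1.992.
The tax multiplier is −c × k ≈ −0.992, so ΔY = k × (−c·ΔT) = (+€13.446 billion) / 0.502 ≈ +€26.8 billion.

+€26.8 billion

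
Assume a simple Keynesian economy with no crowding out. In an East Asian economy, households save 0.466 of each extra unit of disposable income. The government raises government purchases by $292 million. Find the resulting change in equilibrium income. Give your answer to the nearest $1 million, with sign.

+$627 million

MPC = 1 − MPS = 1 − 0.466 = 0.534.
Expenditure multiplier = 1/(1 − MPC) = 1/(1 − 0.534) = 1/0.466 ≈ 2.146.
ΔY = k × ΔG = (+$292 million) / 0.466 ≈ +$627 million.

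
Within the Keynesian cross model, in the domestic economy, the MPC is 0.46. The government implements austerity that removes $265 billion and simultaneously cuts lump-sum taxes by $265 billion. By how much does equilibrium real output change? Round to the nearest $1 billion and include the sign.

−$265 billion

Expenditure multiplier = 1/(1 − MPC) = 1/(1 − 0.46) = 1/0.54 ≈ 1.852.
ΔG contributes k·ΔG = (−$265 billion) / 0.54 ≈ −$490.7 billion.
ΔT of −$265 billion changes first-round spending by −c·ΔT = +$121.9 billion, contributing k·(−c·ΔT) = (+$121.9 billion) / 0.54 ≈ +$225.7 billion.
With ΔG = ΔT and no other leakages, the balanced-budget multiplier is 1, so ΔY = ΔG = −$265 billion.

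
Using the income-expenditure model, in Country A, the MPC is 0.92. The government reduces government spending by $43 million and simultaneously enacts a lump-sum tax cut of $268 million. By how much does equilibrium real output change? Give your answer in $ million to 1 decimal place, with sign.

+$2,544.5 million

Expenditure multiplier = 1/(1 − MPC) = 1/(1 − 0.92) = 1/0.08 = 12.5.
ΔG contributes k·ΔG = (−$43 million) / 0.08 = −$537.5 million.
ΔT of −$268 million changes first-round spending by −c·ΔT = +$246.56 million, contributing k·(−c·ΔT) = (+$246.56 million) / 0.08 = +$3,082 million.
Net ΔY = k(ΔG − c·ΔT) = (+$203.56 million) / 0.08 = +$2,544.5 million.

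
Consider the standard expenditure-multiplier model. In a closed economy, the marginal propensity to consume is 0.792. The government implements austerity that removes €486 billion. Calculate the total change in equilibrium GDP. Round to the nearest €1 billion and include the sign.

−€2,337 billion

Expenditure multiplier = 1/(1 − MPC) = 1/(1 − 0.792) = 1/0.208 ≈ 4.808.
ΔY = k × ΔG = (−€486 billion) / 0.208 ≈ −€2,337 billion.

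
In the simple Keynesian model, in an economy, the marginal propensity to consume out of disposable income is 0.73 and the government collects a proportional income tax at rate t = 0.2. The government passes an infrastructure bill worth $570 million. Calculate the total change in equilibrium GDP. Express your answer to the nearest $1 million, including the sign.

Spending multiplier = 1/(1 − c(1−t)) = 1/(1 − 0.73×0.8) = 1/0.416 ≈ 2.404.
ΔY = k × ΔG = (+$570 million) / 0.416 ≈ +$1,370 million.

+$1,370 million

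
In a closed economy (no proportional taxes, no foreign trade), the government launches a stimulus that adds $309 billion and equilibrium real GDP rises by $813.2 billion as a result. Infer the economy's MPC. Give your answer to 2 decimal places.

0.62

Implied spending multiplier k = ΔY/ΔG = 813.2/309 ≈ 2.6317.
Since k = 1/(1 − MPC), MPC = 1 − 1/k = 1 − ΔG/ΔY = 1 − 309/813.2 ≈ 0.62.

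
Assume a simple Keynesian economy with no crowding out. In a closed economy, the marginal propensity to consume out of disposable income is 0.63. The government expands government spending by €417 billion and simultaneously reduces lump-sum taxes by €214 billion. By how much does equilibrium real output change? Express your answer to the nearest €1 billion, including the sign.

Expenditure multiplier = 1/(1 − MPC) = 1/(1 − 0.63) = 1/0.37 ≈ 2.703.
ΔG contributes k·ΔG = (+€417 billion) / 0.37 ≈ +€1,127 billion.
ΔT of −€214 billion changes first-round spending by −c·ΔT = +€134.82 billion, contributing k·(−c·ΔT) = (+€134.82 billion) / 0.37 ≈ +€364.4 billion.
Net ΔY = k(ΔG − c·ΔT) = (+€551.82 billion) / 0.37 ≈ +€1,491 billion.

+€1,491 billion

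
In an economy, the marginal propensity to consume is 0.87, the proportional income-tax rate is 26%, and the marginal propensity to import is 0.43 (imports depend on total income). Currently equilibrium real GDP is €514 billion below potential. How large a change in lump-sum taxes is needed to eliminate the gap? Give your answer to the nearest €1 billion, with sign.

Spending multiplier = 1/(1 − c(1−t) + m) = 1/(1 − 0.87×0.74 + 0.43) = 1/0.7862 ≈ 1.272.
Tax multiplier = −c·k = −0.87/0.7862 ≈ −1.107. Need ΔY = +€514 billion, so ΔT = ΔY/(−c·k) = −(+€514 billion) × 0.7862 / 0.87 ≈ −€464 billion.
The government should cut lump-sum taxes by €464 billion.

−€464 billion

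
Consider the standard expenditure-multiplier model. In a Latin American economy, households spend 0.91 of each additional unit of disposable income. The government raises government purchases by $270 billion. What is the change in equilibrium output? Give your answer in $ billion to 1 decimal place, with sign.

+$3,000.0 billion

Spending multiplier = 1/(1 − MPC) = 1/(1 − 0.91) = 1/0.09 ≈ 11.111.
ΔY = k × ΔG = (+$270 billion) / 0.09 = +$3,000 billion.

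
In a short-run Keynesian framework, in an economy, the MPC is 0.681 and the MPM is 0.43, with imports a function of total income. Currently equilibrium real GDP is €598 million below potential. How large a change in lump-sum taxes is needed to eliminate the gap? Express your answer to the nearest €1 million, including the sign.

−€658 million

Spending multiplier = 1/(1 − c + m) = 1/(1 − 0.681 + 0.43) = 1/0.749 ≈ 1.335.
Tax multiplier = −c·k = −0.681/0.749 ≈ −0.909. Need ΔY = +€598 million, so ΔT = ΔY/(−c·k) = −(+€598 million) × 0.749 / 0.681 ≈ −€658 million.
The government should cut lump-sum taxes by €658 million.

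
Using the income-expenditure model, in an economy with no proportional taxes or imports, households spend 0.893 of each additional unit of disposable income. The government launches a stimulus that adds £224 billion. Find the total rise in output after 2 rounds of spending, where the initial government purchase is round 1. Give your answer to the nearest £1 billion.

Round 1 adds ΔG = £224 billion; each later round is MPC = 0.893 times the previous.
After 2 rounds: 224 + 200.032 = ΔG·(1 − c^2)/(1 − c) = 224 × (1 − 0.797449)/0.107 ≈ £424 billion.

£424 billion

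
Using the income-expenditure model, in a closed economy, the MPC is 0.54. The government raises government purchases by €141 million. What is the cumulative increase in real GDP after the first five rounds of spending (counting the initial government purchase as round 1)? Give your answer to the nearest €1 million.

Round 1 adds ΔG = €141 million; each later round is MPC = 0.54 times the previous.
After 5 rounds: 141 + 76.14 + 41.1156 + 22.202424 + 11.98930896 = ΔG·(1 − c^5)/(1 − c) = 141 × (1 − 0.0459165024)/0.46 ≈ €292 million.

€292 million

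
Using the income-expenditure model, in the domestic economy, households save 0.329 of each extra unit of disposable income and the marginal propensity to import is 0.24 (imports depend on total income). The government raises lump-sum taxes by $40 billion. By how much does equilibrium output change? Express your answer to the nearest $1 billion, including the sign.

−$47 billion

MPC = 1 − MPS = 1 − 0.329 = 0.671.
A lump-sum tax change of +$40 billion shifts disposable income by −$40 billion; first-round consumption changes by −c × ΔT = −0.671 × (+$40 billion) = −$26.84 billion.
Expenditure multiplier = 1/(1 − c + m) = 1/(1 − 0.671 + 0.24) = 1/0.569 ≈ 1.757.
The tax multiplier is −c × k ≈ −1.179, so ΔY = k × (−c·ΔT) = (−$26.84 billion) / 0.569 ≈ −$47 billion.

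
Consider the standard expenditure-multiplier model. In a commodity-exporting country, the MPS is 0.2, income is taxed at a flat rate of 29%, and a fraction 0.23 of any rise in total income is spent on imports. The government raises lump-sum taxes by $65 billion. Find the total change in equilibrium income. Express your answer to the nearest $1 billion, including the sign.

−$79 billion

MPC = 1 − MPS = 1 − 0.2 = 0.8.
A lump-sum tax change of +$65 billion shifts disposable income by −$65 billion; first-round consumption changes by −c × ΔT = −0.8 × (+$65 billion) = −$52 billion.
Expenditure multiplier = 1/(1 − c(1−t) + m) = 1/(1 − 0.8×0.71 + 0.23) = 1/0.662 ≈ 1.511.
The tax multiplier is −c × k ≈ −1.208, so ΔY = k × (−c·ΔT) = (−$52 billion) / 0.662 ≈ −$79 billion.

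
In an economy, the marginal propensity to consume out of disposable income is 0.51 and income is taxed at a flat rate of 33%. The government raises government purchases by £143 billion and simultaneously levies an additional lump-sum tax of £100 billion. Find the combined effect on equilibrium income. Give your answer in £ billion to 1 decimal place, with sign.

+£139.8 billion

Expenditure multiplier = 1/(1 − c(1−t)) = 1/(1 − 0.51×0.67) = 1/0.6583 ≈ 1.519.
ΔG contributes k·ΔG = (+£143 billion) / 0.6583 ≈ +£217.2 billion.
ΔT of +£100 billion changes first-round spending by −c·ΔT = −£51 billion, contributing k·(−c·ΔT) = (−£51 billion) / 0.6583 ≈ −£77.5 billion.
Net ΔY = k(ΔG − c·ΔT) = (+£92 billion) / 0.6583 ≈ +£139.8 billion.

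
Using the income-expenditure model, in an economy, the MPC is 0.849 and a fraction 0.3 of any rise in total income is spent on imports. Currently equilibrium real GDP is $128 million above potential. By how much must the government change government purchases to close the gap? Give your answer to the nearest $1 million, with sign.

−$58 million

Spending multiplier = 1/(1 − c + m) = 1/(1 − 0.849 + 0.3) = 1/0.451 ≈ 2.217.
Need ΔY = −$128 million, so ΔG = ΔY/k = (−$128 million) × 0.451 ≈ −$58 million.
The government should cut government purchases by $58 million.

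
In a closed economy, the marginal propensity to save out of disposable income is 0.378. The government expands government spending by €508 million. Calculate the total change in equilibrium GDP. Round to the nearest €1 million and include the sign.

MPC = 1 − MPS = 1 − 0.378 = 0.622.
Expenditure multiplier = 1/(1 − MPC) = 1/(1 − 0.622) = 1/0.378 ≈ 2.646.
ΔY = k × ΔG = (+€508 million) / 0.378 ≈ +€1,344 million.

+€1,344 million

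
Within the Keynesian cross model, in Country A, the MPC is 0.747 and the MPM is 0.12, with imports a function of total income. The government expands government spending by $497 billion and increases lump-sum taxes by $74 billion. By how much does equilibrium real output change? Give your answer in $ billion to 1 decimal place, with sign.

+$1,184.2 billion

Expenditure multiplier = 1/(1 − c + m) = 1/(1 − 0.747 + 0.12) = 1/0.373 ≈ 2.681.
ΔG contributes k·ΔG = (+$497 billion) / 0.373 ≈ +$1,332.4 billion.
ΔT of +$74 billion changes first-round spending by −c·ΔT = −$55.278 billion, contributing k·(−c·ΔT) = (−$55.278 billion) / 0.373 ≈ −$148.2 billion.
Net ΔY = k(ΔG − c·ΔT) = (+$441.722 billion) / 0.373 ≈ +$1,184.2 billion.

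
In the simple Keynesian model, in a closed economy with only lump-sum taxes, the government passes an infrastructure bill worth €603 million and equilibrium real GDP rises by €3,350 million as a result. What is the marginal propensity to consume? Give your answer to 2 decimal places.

Implied spending multiplier k = ΔY/ΔG = 3,350/603 ≈ 5.5556.
Since k = 1/(1 − MPC), MPC = 1 − 1/k = 1 − ΔG/ΔY = 1 − 603/3,350 = 0.82.

0.82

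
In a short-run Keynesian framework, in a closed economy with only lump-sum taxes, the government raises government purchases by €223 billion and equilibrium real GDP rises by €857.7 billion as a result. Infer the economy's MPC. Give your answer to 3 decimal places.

0.740

Implied spending multiplier k = ΔY/ΔG = 857.7/223 ≈ 3.8462.
Since k = 1/(1 − MPC), MPC = 1 − 1/k = 1 − ΔG/ΔY = 1 − 223/857.7 ≈ 0.740.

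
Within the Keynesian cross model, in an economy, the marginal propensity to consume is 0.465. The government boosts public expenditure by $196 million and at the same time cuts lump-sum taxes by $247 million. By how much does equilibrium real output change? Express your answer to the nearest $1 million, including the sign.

+$581 million

Expenditure multiplier = 1/(1 − MPC) = 1/(1 − 0.465) = 1/0.535 ≈ 1.869.
ΔG contributes k·ΔG = (+$196 million) / 0.535 ≈ +$366.4 million.
ΔT of −$247 million changes first-round spending by −c·ΔT = +$114.855 million, contributing k·(−c·ΔT) = (+$114.855 million) / 0.535 ≈ +$214.7 million.
Net ΔY = k(ΔG − c·ΔT) = (+$310.855 million) / 0.535 ≈ +$581 million.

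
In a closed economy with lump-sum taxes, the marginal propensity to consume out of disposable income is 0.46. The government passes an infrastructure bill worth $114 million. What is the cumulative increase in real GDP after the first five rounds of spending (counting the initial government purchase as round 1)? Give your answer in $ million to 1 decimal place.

$206.8 million

Round 1 adds ΔG = $114 million; each later round is MPC = 0.46 times the previous.
After 5 rounds: 114 + 52.44 + 24.1224 + 11.096304 + 5.10429984 = ΔG·(1 − c^5)/(1 − c) = 114 × (1 − 0.0205962976)/0.54 ≈ $206.8 million.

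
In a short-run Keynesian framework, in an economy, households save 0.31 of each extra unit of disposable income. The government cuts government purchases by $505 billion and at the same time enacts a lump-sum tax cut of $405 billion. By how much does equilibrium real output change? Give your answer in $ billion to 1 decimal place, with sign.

MPC = 1 − MPS = 1 − 0.31 = 0.69.
Expenditure multiplier = 1/(1 − MPC) = 1/(1 − 0.69) = 1/0.31 ≈ 3.226.
ΔG contributes k·ΔG = (−$505 billion) / 0.31 ≈ −$1,629 billion.
ΔT of −$405 billion changes first-round spending by −c·ΔT = +$279.45 billion, contributing k·(−c·ΔT) = (+$279.45 billion) / 0.31 ≈ +$901.5 billion.
Net ΔY = k(ΔG − c·ΔT) = (−$225.55 billion) / 0.31 ≈ −$727.6 billion.

−$727.6 billion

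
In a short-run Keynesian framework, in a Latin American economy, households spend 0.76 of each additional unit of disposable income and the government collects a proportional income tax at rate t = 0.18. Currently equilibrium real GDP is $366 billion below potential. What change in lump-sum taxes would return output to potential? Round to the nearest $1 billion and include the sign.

−$181 billion

Spending multiplier = 1/(1 − c(1−t)) = 1/(1 − 0.76×0.82) = 1/0.3768 ≈ 2.654.
Tax multiplier = −c·k = −0.76/0.3768 ≈ −2.017. Need ΔY = +$366 billion, so ΔT = ΔY/(−c·k) = −(+$366 billion) × 0.3768 / 0.76 ≈ −$181 billion.
The government should cut lump-sum taxes by $181 billion.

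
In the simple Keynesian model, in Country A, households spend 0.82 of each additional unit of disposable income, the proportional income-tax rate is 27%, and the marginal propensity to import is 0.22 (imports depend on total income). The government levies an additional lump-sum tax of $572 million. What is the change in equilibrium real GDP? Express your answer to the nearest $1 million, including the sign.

−$755 million

A lump-sum tax change of +$572 million shifts disposable income by −$572 million; first-round consumption changes by −c × ΔT = −0.82 × (+$572 million) = −$469.04 million.
Expenditure multiplier = 1/(1 − c(1−t) + m) = 1/(1 − 0.82×0.73 + 0.22) = 1/0.6214 ≈ 1.609.
The tax multiplier is −c × k ≈ −1.32, so ΔY = k × (−c·ΔT) = (−$469.04 million) / 0.6214 ≈ −$755 million.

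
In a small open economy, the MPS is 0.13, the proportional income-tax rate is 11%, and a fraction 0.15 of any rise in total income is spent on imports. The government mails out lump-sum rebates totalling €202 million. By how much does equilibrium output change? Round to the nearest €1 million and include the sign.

MPC = 1 − MPS = 1 − 0.13 = 0.87.
A lump-sum tax change of −€202 million shifts disposable income by +€202 million; first-round consumption changes by −c × ΔT = −0.87 × (−€202 million) = +€175.74 million.
Expenditure multiplier = 1/(1 − c(1−t) + m) = 1/(1 − 0.87×0.89 + 0.15) = 1/0.3757 ≈ 2.662.
The tax multiplier is −c × k ≈ −2.316, so ΔY = k × (−c·ΔT) = (+€175.74 million) / 0.3757 ≈ +€468 million.

+€468 million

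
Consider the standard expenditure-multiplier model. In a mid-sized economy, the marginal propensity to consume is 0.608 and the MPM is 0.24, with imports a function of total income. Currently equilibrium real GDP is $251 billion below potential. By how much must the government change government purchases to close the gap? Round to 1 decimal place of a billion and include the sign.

Spending multiplier = 1/(1 − c + m) = 1/(1 − 0.608 + 0.24) = 1/0.632 ≈ 1.582.
Need ΔY = +$251 billion, so ΔG = ΔY/k = (+$251 billion) × 0.632 ≈ +$158.6 billion.
The government should increase government purchases by $158.6 billion.

+$158.6 billion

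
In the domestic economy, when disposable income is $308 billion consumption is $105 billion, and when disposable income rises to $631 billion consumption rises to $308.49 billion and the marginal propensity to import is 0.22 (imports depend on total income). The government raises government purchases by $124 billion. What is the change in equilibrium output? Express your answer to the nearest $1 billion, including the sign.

MPC = ΔC/ΔYd = (308.49 − 105)/(631 − 308) = 203.49/323 = 0.63.
Expenditure multiplier = 1/(1 − c + m) = 1/(1 − 0.63 + 0.22) = 1/0.59 ≈ 1.695.
ΔY = k × ΔG = (+$124 billion) / 0.59 ≈ +$210 billion.

+$210 billion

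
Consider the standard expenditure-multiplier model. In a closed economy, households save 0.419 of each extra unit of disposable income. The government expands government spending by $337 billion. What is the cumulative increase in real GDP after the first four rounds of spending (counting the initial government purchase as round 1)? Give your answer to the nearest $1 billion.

$713 billion

MPC = 1 − MPS = 1 − 0.419 = 0.581.
Round 1 adds ΔG = $337 billion; each later round is MPC = 0.581 times the previous.
After 4 rounds: 337 + 195.797 + 113.758057 + 66.093431117 = ΔG·(1 − c^4)/(1 − c) = 337 × (1 − 0.113947428721)/0.419 ≈ $713 billion.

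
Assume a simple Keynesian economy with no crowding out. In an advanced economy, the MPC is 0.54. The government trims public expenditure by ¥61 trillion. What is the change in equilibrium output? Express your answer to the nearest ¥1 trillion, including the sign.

−¥133 trillion

Spending multiplier = 1/(1 − MPC) = 1/(1 − 0.54) = 1/0.46 ≈ 2.174.
ΔY = k × ΔG = (−¥61 trillion) / 0.46 ≈ −¥133 trillion.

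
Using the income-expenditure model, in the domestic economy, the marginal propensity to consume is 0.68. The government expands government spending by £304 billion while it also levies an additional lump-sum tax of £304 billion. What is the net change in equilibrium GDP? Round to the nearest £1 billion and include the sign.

+£304 billion

Expenditure multiplier = 1/(1 − MPC) = 1/(1 − 0.68) = 1/0.32 = 3.125.
ΔG contributes k·ΔG = (+£304 billion) / 0.32 = +£950 billion.
ΔT of +£304 billion changes first-round spending by −c·ΔT = −£206.72 billion, contributing k·(−c·ΔT) = (−£206.72 billion) / 0.32 = −£646 billion.
With ΔG = ΔT and no other leakages, the balanced-budget multiplier is 1, so ΔY = ΔG = +£304 billion.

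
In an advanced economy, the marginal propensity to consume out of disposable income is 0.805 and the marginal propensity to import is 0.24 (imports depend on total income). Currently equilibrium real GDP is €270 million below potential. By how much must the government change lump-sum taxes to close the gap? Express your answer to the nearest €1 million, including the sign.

Spending multiplier = 1/(1 − c + m) = 1/(1 − 0.805 + 0.24) = 1/0.435 ≈ 2.299.
Tax multiplier = −c·k = −0.805/0.435 ≈ −1.851. Need ΔY = +€270 million, so ΔT = ΔY/(−c·k) = −(+€270 million) × 0.435 / 0.805 ≈ −€146 million.
The government should cut lump-sum taxes by €146 million.

−€146 million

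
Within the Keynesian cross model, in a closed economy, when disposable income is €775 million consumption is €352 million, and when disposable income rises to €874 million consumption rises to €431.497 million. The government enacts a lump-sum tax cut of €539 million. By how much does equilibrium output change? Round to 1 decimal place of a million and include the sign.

MPC = ΔC/ΔYd = (431.497 − 352)/(874 − 775) = 79.497/99 = 0.803.
A lump-sum tax change of −€539 million shifts disposable income by +€539 million; first-round consumption changes by −c × ΔT = −0.803 × (−€539 million) = +€432.817 million.
Expenditure multiplier = 1/(1 − MPC) = 1/(1 − 0.803) = 1/0.197 ≈ 5.076.
The tax multiplier is −c × k ≈ −4.076, so ΔY = k × (−c·ΔT) = (+€432.817 million) / 0.197 ≈ +€2,197 million.

+€2,197.0 million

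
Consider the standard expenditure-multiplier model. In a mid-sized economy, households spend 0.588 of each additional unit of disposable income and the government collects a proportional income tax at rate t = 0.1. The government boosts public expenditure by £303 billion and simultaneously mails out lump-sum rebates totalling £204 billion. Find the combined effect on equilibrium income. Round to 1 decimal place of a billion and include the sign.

+£898.4 billion

Expenditure multiplier = 1/(1 − c(1−t)) = 1/(1 − 0.588×0.9) = 1/0.4708 ≈ 2.124.
ΔG contributes k·ΔG = (+£303 billion) / 0.4708 ≈ +£643.6 billion.
ΔT of −£204 billion changes first-round spending by −c·ΔT = +£119.952 billion, contributing k·(−c·ΔT) = (+£119.952 billion) / 0.4708 ≈ +£254.8 billion.
Net ΔY = k(ΔG − c·ΔT) = (+£422.952 billion) / 0.4708 ≈ +£898.4 billion.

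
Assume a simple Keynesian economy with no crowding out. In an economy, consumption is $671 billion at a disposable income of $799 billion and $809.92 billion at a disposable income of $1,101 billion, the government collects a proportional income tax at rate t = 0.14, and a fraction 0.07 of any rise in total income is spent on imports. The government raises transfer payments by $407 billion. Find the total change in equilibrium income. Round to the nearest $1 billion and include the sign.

MPC = ΔC/ΔYd = (809.92 − 671)/(1,101 − 799) = 138.92/302 = 0.46.
The transfer change shifts disposable income by +$407 billion, so first-round consumption changes by c·ΔTR = 0.46 × (+$407 billion) = +$187.22 billion.
Expenditure multiplier = 1/(1 − c(1−t) + m) = 1/(1 − 0.46×0.86 + 0.07) = 1/0.6744 ≈ 1.483.
The transfer multiplier is c × k ≈ 0.682, so ΔY = k × (c·ΔTR) = (+$187.22 billion) / 0.6744 ≈ +$278 billion.

+$278 billion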